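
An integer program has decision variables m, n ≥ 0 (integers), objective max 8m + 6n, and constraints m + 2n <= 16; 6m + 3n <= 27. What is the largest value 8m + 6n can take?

50

The continuous relaxation peaks at (0.667, 7.67) with value 51.33; rounding to a feasible lattice point costs some objective.
(m,n)=(1,7): 1·1+2·7=15≤16, 6·1+3·7=27≤27, objective 50.
(m,n)=(0,8): 1·0+2·8=16≤16, 6·0+3·8=24≤27, objective 48.
(m,n)=(1,6): 1·1+2·6=13≤16, 6·1+3·6=24≤27, objective 44.
(m,n)=(0,7): 1·0+2·7=14≤16, 6·0+3·7=21≤27, objective 42.
No feasible integer point exceeds 50.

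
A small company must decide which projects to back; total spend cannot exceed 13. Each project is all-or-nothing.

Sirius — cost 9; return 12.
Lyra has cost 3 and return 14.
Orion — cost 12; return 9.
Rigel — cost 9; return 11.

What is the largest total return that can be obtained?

26

Sirius + Lyra: cost 9 + 3 = 12 ≤ 13, return 12 + 14 = 26.
Lyra + Rigel: cost 3 + 9 = 12 ≤ 13, return 14 + 11 = 25.
Best is Sirius and Lyra with total return 26.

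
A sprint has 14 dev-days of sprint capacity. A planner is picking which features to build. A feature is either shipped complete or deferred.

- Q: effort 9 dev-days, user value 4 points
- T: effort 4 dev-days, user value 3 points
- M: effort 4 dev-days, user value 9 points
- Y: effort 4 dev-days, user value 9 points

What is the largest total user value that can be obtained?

21

Take T, M, and Y: effort 4 + 4 + 4 = 12 ≤ 14, user value 3 + 9 + 9 = 21.
No other feasible combination does better.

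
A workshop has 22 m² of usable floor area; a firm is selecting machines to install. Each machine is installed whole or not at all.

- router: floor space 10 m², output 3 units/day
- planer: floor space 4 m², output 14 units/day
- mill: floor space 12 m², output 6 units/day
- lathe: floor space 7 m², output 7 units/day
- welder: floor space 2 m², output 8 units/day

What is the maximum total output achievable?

Take planer, lathe, and welder: floor space 4 + 7 + 2 = 13 ≤ 22, output 14 + 7 + 8 = 29.
No other feasible combination does better.

29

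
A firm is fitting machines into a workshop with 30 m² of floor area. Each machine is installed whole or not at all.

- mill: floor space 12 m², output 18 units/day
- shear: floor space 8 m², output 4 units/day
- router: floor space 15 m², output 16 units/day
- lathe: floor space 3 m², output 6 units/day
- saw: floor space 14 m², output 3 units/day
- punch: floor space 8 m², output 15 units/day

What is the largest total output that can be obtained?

router + lathe + punch: floor space 15 + 3 + 8 = 26 ≤ 30, output 16 + 6 + 15 = 37.
mill + lathe + punch: floor space 12 + 3 + 8 = 23 ≤ 30, output 18 + 6 + 15 = 39.
mill + router + lathe: floor space 12 + 15 + 3 = 30 ≤ 30, output 18 + 16 + 6 = 40.
Best is mill, router, and lathe with total output 40.

40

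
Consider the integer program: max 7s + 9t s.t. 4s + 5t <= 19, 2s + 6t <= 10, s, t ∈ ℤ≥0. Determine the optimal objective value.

Relaxing integrality, the LP optimum is 33.29 at (s,t) = (4.57, 0.143), which is not an integer point.
(s,t)=(4,0): 4·4+5·0=16≤19, 2·4+6·0=8≤10, objective 28.
(s,t)=(3,0): 4·3+5·0=12≤19, 2·3+6·0=6≤10, objective 21.
No feasible integer point exceeds 28.

28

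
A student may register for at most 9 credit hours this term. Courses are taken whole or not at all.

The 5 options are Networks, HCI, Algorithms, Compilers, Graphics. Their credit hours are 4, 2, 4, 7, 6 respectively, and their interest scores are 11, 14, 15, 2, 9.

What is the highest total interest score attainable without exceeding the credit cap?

This is an integer program with binary decision variables.
Networks + Algorithms: credit hours 4 + 4 = 8 ≤ 9, interest score 11 + 15 = 26.
HCI + Algorithms: credit hours 2 + 4 = 6 ≤ 9, interest score 14 + 15 = 29.
Best is HCI and Algorithms with total interest score 29.

29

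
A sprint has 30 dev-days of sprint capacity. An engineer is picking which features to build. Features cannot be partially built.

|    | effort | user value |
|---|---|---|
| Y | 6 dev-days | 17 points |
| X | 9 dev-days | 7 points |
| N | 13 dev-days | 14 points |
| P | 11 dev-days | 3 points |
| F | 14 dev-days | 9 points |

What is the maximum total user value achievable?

38

Y + X + F: effort 6 + 9 + 14 = 29 ≤ 30, user value 17 + 7 + 9 = 33.
Y + N + P: effort 6 + 13 + 11 = 30 ≤ 30, user value 17 + 14 + 3 = 34.
Y + X + N: effort 6 + 9 + 13 = 28 ≤ 30, user value 17 + 7 + 14 = 38.
Best is Y, X, and N with total user value 38.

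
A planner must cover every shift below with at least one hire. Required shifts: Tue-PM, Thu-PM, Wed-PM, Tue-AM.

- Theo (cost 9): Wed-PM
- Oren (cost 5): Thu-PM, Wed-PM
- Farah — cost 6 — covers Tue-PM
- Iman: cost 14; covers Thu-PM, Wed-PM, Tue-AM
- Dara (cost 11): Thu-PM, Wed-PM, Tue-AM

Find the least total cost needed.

17

This is an integer covering problem.
The greedy cost-per-new-shift heuristic would pick Oren, Farah, and Dara for 22, but a cheaper cover exists.
Choose Farah and Dara: together they cover Tue-PM, Thu-PM, Wed-PM, Tue-AM — every shift.
Total cost: 6 + 11 = 17.
No cover costs less than 17.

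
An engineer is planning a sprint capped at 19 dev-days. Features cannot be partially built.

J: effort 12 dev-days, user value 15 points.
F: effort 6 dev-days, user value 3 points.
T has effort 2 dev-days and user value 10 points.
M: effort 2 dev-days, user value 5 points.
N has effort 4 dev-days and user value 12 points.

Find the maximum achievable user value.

This is a 0-1 knapsack instance.
Allowing fractional choices, the relaxed optimum would be about 40.8, but features are indivisible.
J + M + N: effort 12 + 2 + 4 = 18 ≤ 19, user value 15 + 5 + 12 = 32.
J + T + N: effort 12 + 2 + 4 = 18 ≤ 19, user value 15 + 10 + 12 = 37.
Best is J, T, and N with total user value 37.

37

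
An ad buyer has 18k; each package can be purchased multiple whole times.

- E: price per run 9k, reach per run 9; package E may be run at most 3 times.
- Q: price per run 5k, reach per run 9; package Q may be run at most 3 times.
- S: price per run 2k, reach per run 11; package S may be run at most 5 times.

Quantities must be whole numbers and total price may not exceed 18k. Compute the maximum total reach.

64

S has the best ratio (11/2); taking only S gives at most 5×11 = 55 (stopped by the supply cap of 5).
Mixing does better — 1×Q and 5×S: price 15 ≤ 18, reach 1·9 + 5·11 = 64.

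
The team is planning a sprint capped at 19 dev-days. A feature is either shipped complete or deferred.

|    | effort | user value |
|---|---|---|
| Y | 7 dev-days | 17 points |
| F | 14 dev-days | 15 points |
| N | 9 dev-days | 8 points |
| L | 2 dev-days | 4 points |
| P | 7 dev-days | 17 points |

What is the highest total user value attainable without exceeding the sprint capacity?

38

Y + L + P: effort 7 + 2 + 7 = 16 ≤ 19, user value 17 + 4 + 17 = 38.
Y + P: effort 7 + 7 = 14 ≤ 19, user value 17 + 17 = 34.
Y + N + L: effort 7 + 9 + 2 = 18 ≤ 19, user value 17 + 8 + 4 = 29.
Best is Y, L, and P with total user value 38.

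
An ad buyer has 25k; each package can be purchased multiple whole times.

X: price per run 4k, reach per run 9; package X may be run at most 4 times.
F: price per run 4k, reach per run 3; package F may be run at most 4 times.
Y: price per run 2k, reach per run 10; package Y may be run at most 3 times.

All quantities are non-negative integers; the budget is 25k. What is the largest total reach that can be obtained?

Y has the best ratio (10/2); taking only Y gives at most 3×10 = 30 (stopped by the supply cap of 3).
Mixing does better — 4×X and 3×Y: price 22 ≤ 25, reach 4·9 + 3·10 = 66.

66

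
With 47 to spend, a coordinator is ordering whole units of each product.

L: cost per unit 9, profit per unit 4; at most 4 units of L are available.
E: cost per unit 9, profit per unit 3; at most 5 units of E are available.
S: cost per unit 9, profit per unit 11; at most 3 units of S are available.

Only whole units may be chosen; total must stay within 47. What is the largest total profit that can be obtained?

S has the best ratio (11/9); taking only S gives at most 3×11 = 33 (stopped by the supply cap of 3).
Mixing does better — 2×L and 3×S: cost 45 ≤ 47, profit 2·4 + 3·11 = 41.

41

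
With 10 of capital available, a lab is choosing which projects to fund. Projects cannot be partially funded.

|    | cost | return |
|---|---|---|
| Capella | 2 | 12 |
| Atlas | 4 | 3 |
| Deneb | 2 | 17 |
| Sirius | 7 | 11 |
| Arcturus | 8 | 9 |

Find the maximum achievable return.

32

Capella + Atlas + Deneb: cost 2 + 4 + 2 = 8 ≤ 10, return 12 + 3 + 17 = 32.
Capella + Deneb: cost 2 + 2 = 4 ≤ 10, return 12 + 17 = 29.
Best is Capella, Atlas, and Deneb with total return 32.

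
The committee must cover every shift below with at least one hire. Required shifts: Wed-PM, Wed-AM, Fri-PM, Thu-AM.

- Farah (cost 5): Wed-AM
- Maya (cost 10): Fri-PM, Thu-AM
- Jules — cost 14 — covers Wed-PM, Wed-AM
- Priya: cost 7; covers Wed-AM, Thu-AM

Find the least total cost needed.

24

The greedy cost-per-new-shift heuristic would pick Priya, Maya, and Jules for 31, but a cheaper cover exists.
Choose Maya and Jules: together they cover Wed-PM, Wed-AM, Fri-PM, Thu-AM — every shift.
Total cost: 10 + 14 = 24.
No cover costs less than 24.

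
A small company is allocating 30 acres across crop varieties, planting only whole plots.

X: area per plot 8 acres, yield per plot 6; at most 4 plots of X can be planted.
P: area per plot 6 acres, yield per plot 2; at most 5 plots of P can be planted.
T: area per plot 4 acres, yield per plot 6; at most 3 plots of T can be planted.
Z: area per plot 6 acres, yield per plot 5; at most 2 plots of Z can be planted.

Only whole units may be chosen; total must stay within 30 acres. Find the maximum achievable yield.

Take 1×P, 3×T, and 2×Z: area 30 ≤ 30, yield 1·2 + 3·6 + 2·5 = 30.
T has the best ratio (6/4) and is taken to its limit of 3; remaining capacity is filled optimally with the others.

30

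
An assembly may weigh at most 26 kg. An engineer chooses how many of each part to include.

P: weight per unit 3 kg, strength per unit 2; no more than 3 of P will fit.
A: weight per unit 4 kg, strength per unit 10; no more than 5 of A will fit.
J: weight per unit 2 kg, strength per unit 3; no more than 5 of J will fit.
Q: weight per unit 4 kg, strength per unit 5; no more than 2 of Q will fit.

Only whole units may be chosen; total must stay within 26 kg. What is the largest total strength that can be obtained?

This is a bounded integer knapsack.
A has the best ratio (10/4); taking only A gives at most 5×10 = 50 (stopped by the supply cap of 5).
Mixing does better — 5×A and 3×J: weight 26 ≤ 26, strength 5·10 + 3·3 = 59.

59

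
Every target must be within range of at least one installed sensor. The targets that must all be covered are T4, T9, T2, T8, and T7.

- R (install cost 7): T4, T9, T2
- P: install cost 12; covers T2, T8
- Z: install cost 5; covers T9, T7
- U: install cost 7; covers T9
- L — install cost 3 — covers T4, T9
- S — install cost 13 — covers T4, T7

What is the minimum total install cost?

20

Choose P, Z, and L: together they cover T4, T9, T2, T8, T7 — every target.
Total install cost: 12 + 5 + 3 = 20.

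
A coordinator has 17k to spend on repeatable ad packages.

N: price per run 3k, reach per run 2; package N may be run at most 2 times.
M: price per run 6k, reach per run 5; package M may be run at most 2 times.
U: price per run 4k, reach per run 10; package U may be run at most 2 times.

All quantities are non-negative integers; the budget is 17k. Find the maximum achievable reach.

27

This is a bounded integer knapsack.
U has the best ratio (10/4); taking only U gives at most 2×10 = 20 (stopped by the supply cap of 2).
Mixing does better — 1×N, 1×M, and 2×U: price 17 ≤ 17, reach 1·2 + 1·5 + 2·10 = 27.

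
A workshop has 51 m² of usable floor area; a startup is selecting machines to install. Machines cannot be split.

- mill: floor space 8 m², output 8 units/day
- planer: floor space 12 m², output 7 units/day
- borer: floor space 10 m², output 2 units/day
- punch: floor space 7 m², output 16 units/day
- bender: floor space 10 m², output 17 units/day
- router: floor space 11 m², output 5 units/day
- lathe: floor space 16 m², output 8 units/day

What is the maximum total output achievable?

53

Treat it as a binary knapsack problem.
Allowing fractional choices, the relaxed optimum would be about 55.0, but machines are indivisible.
mill + planer + punch + bender + router: floor space 8 + 12 + 7 + 10 + 11 = 48 ≤ 51, output 8 + 7 + 16 + 17 + 5 = 53.
mill + borer + punch + bender + lathe: floor space 8 + 10 + 7 + 10 + 16 = 51 ≤ 51, output 8 + 2 + 16 + 17 + 8 = 51.
Best is mill, planer, punch, bender, and router with total output 53.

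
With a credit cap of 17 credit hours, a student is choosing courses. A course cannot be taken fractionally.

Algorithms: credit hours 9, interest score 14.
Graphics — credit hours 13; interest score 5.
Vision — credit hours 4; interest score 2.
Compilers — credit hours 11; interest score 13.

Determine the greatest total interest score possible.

16

Allowing fractional choices, the relaxed optimum would be about 23.5, but courses are indivisible.
Algorithms + Vision: credit hours 9 + 4 = 13 ≤ 17, interest score 14 + 2 = 16.
Vision + Compilers: credit hours 4 + 11 = 15 ≤ 17, interest score 2 + 13 = 15.
Best is Algorithms and Vision with total interest score 16.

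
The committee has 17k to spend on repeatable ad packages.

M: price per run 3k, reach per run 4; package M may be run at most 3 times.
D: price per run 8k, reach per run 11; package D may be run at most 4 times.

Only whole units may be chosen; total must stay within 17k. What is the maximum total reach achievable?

23

This is a bounded integer knapsack.
D has the best ratio (11/8); taking only D gives at most 2×11 = 22 (stopped by the price limit).
Mixing does better — 3×M and 1×D: price 17 ≤ 17, reach 3·4 + 1·11 = 23.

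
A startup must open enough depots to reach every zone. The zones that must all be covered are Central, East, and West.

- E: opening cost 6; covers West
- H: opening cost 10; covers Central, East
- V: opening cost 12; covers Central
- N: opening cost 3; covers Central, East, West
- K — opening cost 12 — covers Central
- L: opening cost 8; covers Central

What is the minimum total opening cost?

N alone covers Central, East, West — every zone.
Total opening cost: 3.
No cover costs less than 3.

3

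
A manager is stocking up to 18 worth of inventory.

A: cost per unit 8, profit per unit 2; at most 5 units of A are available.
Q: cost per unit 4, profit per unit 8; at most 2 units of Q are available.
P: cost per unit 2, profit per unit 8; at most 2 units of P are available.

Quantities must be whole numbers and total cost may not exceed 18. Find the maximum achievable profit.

32

1×A, 1×Q, and 2×P: cost 16 ≤ 18, profit 1·2 + 1·8 + 2·8 = 26.
2×Q and 2×P: cost 12 ≤ 18, profit 2·8 + 2·8 = 32.
Best is 32.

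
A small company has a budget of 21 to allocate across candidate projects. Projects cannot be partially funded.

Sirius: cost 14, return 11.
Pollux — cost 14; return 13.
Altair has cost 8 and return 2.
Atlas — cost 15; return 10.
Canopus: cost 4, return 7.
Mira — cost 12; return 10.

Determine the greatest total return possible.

Allowing fractional choices, the relaxed optimum would be about 22.5, but projects are indivisible.
Sirius + Canopus: cost 14 + 4 = 18 ≤ 21, return 11 + 7 = 18.
Pollux + Canopus: cost 14 + 4 = 18 ≤ 21, return 13 + 7 = 20.
Canopus + Mira: cost 4 + 12 = 16 ≤ 21, return 7 + 10 = 17.
Best is Pollux and Canopus with total return 20.

20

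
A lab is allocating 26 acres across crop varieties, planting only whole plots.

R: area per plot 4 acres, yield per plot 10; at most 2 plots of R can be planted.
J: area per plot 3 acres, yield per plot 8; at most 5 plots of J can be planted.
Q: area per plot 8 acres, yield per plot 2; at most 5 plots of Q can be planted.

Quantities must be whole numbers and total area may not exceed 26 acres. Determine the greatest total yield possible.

This is a bounded integer knapsack.
2×R and 4×J: area 20 ≤ 26, yield 2·10 + 4·8 = 52.
2×R and 5×J: area 23 ≤ 26, yield 2·10 + 5·8 = 60.
Best is 60.

60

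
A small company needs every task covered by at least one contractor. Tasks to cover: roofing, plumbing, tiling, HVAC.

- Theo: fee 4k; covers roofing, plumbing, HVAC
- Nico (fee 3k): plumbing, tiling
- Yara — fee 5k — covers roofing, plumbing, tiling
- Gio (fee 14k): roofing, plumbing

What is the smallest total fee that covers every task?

Choose Theo and Nico: together they cover roofing, plumbing, tiling, HVAC — every task.
Total fee: 4 + 3 = 7.
No cover costs less than 7.

7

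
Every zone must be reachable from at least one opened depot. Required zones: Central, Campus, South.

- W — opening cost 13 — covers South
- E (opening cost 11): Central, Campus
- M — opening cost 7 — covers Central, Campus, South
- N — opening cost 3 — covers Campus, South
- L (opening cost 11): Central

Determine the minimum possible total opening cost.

The greedy cost-per-new-zone heuristic would pick N and M for 10, but a cheaper cover exists.
M alone covers Central, Campus, South — every zone.
Total opening cost: 7.
No cover costs less than 7.

7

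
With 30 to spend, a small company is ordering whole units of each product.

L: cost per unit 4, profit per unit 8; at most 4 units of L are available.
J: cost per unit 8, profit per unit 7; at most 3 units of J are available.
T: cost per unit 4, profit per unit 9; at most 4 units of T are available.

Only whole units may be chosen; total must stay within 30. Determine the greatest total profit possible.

60

This is a bounded integer knapsack.
3×L and 4×T: cost 28 ≤ 30, profit 3·8 + 4·9 = 60.
4×L and 3×T: cost 28 ≤ 30, profit 4·8 + 3·9 = 59.
Best is 60.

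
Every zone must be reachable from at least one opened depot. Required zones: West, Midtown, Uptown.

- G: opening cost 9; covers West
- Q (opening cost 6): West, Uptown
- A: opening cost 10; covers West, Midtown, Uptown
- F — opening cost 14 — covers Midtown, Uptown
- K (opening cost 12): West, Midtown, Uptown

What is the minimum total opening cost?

This is an integer covering problem.
The greedy cost-per-new-zone heuristic would pick Q and A for 16, but a cheaper cover exists.
A alone covers West, Midtown, Uptown — every zone.
Total opening cost: 10.
No cover costs less than 10.

10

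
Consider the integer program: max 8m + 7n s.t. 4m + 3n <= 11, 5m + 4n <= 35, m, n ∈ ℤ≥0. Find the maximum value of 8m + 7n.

23

The continuous relaxation peaks at (0, 3.67) with value 25.67; rounding to a feasible lattice point costs some objective.
(m,n)=(2,1) is feasible, giving 23.
(m,n)=(1,2) is feasible, giving 22.
(m,n)=(0,3) is feasible, giving 21.
(m,n)=(2,0) is feasible, giving 16.
No feasible integer point exceeds 23.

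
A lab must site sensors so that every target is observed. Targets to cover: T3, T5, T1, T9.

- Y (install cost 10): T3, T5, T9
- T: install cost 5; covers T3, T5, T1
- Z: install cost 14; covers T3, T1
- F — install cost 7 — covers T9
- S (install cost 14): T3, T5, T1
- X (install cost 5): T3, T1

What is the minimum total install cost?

12

Choose T and F: together they cover T3, T5, T1, T9 — every target.
Total install cost: 5 + 7 = 12.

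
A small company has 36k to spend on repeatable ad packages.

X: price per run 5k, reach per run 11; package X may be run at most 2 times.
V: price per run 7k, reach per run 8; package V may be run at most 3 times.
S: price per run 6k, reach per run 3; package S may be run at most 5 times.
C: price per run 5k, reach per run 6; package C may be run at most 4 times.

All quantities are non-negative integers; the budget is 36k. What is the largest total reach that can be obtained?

52

Take 2×X, 3×V, and 1×C: price 36 ≤ 36, reach 2·11 + 3·8 + 1·6 = 52.
X has the best ratio (11/5) and is taken to its limit of 2; remaining capacity is filled optimally with the others.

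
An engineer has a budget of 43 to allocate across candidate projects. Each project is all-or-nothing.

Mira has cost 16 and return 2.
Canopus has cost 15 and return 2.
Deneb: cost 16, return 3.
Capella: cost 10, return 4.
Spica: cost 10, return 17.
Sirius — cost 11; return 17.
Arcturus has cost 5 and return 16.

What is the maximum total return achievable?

Allowing fractional choices, the relaxed optimum would be about 55.3, but projects are indivisible.
Canopus + Spica + Sirius + Arcturus: cost 15 + 10 + 11 + 5 = 41 ≤ 43, return 2 + 17 + 17 + 16 = 52.
Deneb + Spica + Sirius + Arcturus: cost 16 + 10 + 11 + 5 = 42 ≤ 43, return 3 + 17 + 17 + 16 = 53.
Capella + Spica + Sirius + Arcturus: cost 10 + 10 + 11 + 5 = 36 ≤ 43, return 4 + 17 + 17 + 16 = 54.
Best is Capella, Spica, Sirius, and Arcturus with total return 54.

54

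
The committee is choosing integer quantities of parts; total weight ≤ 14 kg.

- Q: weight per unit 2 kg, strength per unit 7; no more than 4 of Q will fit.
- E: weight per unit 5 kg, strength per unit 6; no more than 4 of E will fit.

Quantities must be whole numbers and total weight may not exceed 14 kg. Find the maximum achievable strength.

Q has the best ratio (7/2); taking only Q gives at most 4×7 = 28 (stopped by the supply cap of 4).
Mixing does better — 4×Q and 1×E: weight 13 ≤ 14, strength 4·7 + 1·6 = 34.

34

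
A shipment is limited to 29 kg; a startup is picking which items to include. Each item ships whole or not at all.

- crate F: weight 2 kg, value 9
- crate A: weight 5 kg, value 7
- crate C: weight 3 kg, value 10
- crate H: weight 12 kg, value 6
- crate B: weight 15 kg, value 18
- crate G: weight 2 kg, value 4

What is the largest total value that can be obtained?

48

Take crate F, crate A, crate C, crate B, and crate G: weight 2 + 5 + 3 + 15 + 2 = 27 ≤ 29, value 9 + 7 + 10 + 18 + 4 = 48.
No other feasible combination does better.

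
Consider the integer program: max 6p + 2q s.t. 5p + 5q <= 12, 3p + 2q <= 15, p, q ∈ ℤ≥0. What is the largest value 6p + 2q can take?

12

(p,q)=(2,0) is feasible, giving 12.
(p,q)=(1,1) is feasible, giving 8.
(p,q)=(1,0) is feasible, giving 6.
The best lattice point is (2,0), giving 12.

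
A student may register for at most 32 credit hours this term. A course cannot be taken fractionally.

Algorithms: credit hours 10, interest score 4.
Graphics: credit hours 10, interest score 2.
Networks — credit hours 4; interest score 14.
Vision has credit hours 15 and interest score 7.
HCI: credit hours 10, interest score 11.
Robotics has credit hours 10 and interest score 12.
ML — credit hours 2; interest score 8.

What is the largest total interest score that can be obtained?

45

Treat it as a binary knapsack problem.
Allowing fractional choices, the relaxed optimum would be about 47.8, but courses are indivisible.
Networks + Vision + HCI + ML: credit hours 4 + 15 + 10 + 2 = 31 ≤ 32, interest score 14 + 7 + 11 + 8 = 40.
Networks + HCI + Robotics + ML: credit hours 4 + 10 + 10 + 2 = 26 ≤ 32, interest score 14 + 11 + 12 + 8 = 45.
Networks + Vision + Robotics + ML: credit hours 4 + 15 + 10 + 2 = 31 ≤ 32, interest score 14 + 7 + 12 + 8 = 41.
Best is Networks, HCI, Robotics, and ML with total interest score 45.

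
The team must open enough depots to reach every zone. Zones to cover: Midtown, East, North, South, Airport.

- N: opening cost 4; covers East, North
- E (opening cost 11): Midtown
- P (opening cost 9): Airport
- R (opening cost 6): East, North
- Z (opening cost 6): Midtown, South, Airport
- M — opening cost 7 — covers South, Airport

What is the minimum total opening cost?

10

This is a weighted set-cover instance.
Choose N and Z: together they cover Midtown, East, North, South, Airport — every zone.
Total opening cost: 4 + 6 = 10.
No cover costs less than 10.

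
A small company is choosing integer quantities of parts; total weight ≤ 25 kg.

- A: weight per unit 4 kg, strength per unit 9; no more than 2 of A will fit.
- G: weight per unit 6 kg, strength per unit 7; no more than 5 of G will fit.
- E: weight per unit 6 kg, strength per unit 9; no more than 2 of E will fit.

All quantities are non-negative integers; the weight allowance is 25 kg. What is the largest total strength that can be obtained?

This is a bounded integer knapsack.
A has the best ratio (9/4); taking only A gives at most 2×9 = 18 (stopped by the supply cap of 2).
Mixing does better — 2×A and 2×E: weight 20 ≤ 25, strength 2·9 + 2·9 = 36.

36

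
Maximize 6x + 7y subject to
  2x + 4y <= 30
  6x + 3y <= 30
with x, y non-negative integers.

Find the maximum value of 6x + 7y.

(x,y)=(1,7) is feasible, giving 55.
(x,y)=(2,6) is feasible, giving 54.
(x,y)=(0,7) is feasible, giving 49.
No feasible integer point exceeds 55.

55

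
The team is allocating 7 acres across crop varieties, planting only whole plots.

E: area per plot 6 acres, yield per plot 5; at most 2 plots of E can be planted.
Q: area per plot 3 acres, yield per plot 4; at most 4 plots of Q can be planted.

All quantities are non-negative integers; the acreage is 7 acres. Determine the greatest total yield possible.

This is a bounded integer knapsack.
Q has the best ratio (4/3); taking only Q gives at most 2×4 = 8 (stopped by the area limit).
Optimal: 2×Q: area 6 ≤ 7, yield 2·4 = 8.

8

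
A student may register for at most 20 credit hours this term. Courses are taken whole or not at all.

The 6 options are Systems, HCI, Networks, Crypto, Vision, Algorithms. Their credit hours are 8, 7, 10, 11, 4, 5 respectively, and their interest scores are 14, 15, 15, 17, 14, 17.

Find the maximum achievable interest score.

Allowing fractional choices, the relaxed optimum would be about 53.0, but courses are indivisible.
Crypto + Vision + Algorithms: credit hours 11 + 4 + 5 = 20 ≤ 20, interest score 17 + 14 + 17 = 48.
HCI + Vision + Algorithms: credit hours 7 + 4 + 5 = 16 ≤ 20, interest score 15 + 14 + 17 = 46.
Networks + Vision + Algorithms: credit hours 10 + 4 + 5 = 19 ≤ 20, interest score 15 + 14 + 17 = 46.
Best is Crypto, Vision, and Algorithms with total interest score 48.

48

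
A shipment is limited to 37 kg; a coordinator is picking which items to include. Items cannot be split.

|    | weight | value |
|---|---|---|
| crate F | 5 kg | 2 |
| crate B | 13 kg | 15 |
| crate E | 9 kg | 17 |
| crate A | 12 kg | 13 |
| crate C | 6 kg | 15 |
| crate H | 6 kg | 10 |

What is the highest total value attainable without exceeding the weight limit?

57

Allowing fractional choices, the relaxed optimum would be about 60.2, but items are indivisible.
crate B + crate E + crate C + crate H: weight 13 + 9 + 6 + 6 = 34 ≤ 37, value 15 + 17 + 15 + 10 = 57.
crate E + crate A + crate C + crate H: weight 9 + 12 + 6 + 6 = 33 ≤ 37, value 17 + 13 + 15 + 10 = 55.
crate B + crate A + crate C + crate H: weight 13 + 12 + 6 + 6 = 37 ≤ 37, value 15 + 13 + 15 + 10 = 53.
Best is crate B, crate E, crate C, and crate H with total value 57.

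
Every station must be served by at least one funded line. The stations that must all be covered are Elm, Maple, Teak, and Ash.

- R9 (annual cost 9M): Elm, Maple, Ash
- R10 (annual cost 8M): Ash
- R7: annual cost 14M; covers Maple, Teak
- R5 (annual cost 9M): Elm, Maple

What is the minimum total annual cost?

23

This is a weighted set-cover instance.
Choose R9 and R7: together they cover Elm, Maple, Teak, Ash — every station.
Total annual cost: 9 + 14 = 23.
No cover costs less than 23.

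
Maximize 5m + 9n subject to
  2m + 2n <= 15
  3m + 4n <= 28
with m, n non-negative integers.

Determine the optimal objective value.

63

(m,n)=(0,7): 2·0+2·7=14≤15, 3·0+4·7=28≤28, objective 63.
(m,n)=(1,6): 2·1+2·6=14≤15, 3·1+4·6=27≤28, objective 59.
(m,n)=(0,6): 2·0+2·6=12≤15, 3·0+4·6=24≤28, objective 54.
No feasible integer point exceeds 63.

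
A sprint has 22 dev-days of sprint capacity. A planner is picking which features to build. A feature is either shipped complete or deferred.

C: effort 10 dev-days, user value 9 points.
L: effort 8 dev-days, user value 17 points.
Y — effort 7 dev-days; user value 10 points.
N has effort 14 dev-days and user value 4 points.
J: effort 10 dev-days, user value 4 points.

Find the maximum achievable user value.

27

L + Y: effort 8 + 7 = 15 ≤ 22, user value 17 + 10 = 27.
C + L: effort 10 + 8 = 18 ≤ 22, user value 9 + 17 = 26.
Best is L and Y with total user value 27.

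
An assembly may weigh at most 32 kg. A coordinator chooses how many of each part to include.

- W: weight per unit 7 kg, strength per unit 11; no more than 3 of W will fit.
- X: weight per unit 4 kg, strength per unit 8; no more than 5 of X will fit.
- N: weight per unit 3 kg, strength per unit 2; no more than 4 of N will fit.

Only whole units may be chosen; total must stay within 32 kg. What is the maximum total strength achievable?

Take 2×W and 4×X: weight 30 ≤ 32, strength 2·11 + 4·8 = 54.
No other integer combination yields more.

54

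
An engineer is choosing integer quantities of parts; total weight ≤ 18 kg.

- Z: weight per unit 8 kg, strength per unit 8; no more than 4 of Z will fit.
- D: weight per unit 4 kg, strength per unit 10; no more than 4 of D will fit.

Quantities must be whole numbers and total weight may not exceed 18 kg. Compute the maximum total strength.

40

This is a bounded integer knapsack.
D has the best ratio (10/4); taking only D gives at most 4×10 = 40 (stopped by the weight limit).
Optimal: 4×D: weight 16 ≤ 18, strength 4·10 = 40.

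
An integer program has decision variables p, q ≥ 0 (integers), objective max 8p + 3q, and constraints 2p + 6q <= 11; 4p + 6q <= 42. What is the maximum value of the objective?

40

(p,q)=(5,0) is feasible, giving 40.
(p,q)=(4,0) is feasible, giving 32.
Maximum is 40 at (p,q)=(5,0).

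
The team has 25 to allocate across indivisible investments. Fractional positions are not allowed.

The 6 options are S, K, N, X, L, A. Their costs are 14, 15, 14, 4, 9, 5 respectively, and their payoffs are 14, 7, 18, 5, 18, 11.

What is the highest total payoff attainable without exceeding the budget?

N + L: cost 14 + 9 = 23 ≤ 25, payoff 18 + 18 = 36.
N + X + A: cost 14 + 4 + 5 = 23 ≤ 25, payoff 18 + 5 + 11 = 34.
X + L + A: cost 4 + 9 + 5 = 18 ≤ 25, payoff 5 + 18 + 11 = 34.
Best is N and L with total payoff 36.

36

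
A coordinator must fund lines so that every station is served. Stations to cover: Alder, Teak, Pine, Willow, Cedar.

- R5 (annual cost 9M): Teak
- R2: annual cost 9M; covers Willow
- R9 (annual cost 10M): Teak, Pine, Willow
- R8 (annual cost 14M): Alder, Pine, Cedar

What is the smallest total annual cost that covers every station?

Choose R9 and R8: together they cover Alder, Teak, Pine, Willow, Cedar — every station.
Total annual cost: 10 + 14 = 24.

24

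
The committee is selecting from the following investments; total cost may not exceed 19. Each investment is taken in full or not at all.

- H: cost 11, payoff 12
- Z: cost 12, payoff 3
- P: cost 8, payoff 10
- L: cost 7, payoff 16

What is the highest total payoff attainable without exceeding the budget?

Allowing fractional choices, the relaxed optimum would be about 30.4, but investments are indivisible.
H + P: cost 11 + 8 = 19 ≤ 19, payoff 12 + 10 = 22.
H + L: cost 11 + 7 = 18 ≤ 19, payoff 12 + 16 = 28.
P + L: cost 8 + 7 = 15 ≤ 19, payoff 10 + 16 = 26.
Best is H and L with total payoff 28.

28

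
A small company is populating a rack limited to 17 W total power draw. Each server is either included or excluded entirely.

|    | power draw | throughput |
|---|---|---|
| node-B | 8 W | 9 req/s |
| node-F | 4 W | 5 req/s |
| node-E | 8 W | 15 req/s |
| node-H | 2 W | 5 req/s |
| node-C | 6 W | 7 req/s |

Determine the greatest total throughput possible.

27

node-E + node-H + node-C: power draw 8 + 2 + 6 = 16 ≤ 17, throughput 15 + 5 + 7 = 27.
node-F + node-E + node-H: power draw 4 + 8 + 2 = 14 ≤ 17, throughput 5 + 15 + 5 = 25.
Best is node-E, node-H, and node-C with total throughput 27.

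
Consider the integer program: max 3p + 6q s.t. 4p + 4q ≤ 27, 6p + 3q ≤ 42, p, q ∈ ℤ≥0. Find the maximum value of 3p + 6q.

36

(p,q)=(0,6): 4·0+4·6=24≤27, 6·0+3·6=18≤42, objective 36.
(p,q)=(1,5): 4·1+4·5=24≤27, 6·1+3·5=21≤42, objective 33.
(p,q)=(0,5): 4·0+4·5=20≤27, 6·0+3·5=15≤42, objective 30.
No feasible integer point exceeds 36.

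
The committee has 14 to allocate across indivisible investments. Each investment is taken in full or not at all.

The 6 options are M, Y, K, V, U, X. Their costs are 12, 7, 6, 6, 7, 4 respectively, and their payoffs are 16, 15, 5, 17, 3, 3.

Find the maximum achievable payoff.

32

Y + V: cost 7 + 6 = 13 ≤ 14, payoff 15 + 17 = 32.
K + V: cost 6 + 6 = 12 ≤ 14, payoff 5 + 17 = 22.
Best is Y and V with total payoff 32.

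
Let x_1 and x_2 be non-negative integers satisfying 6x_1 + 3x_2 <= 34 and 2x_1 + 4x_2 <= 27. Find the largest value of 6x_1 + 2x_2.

(x_1,x_2)=(5,1): 6·5+3·1=33≤34, 2·5+4·1=14≤27, objective 32.
(x_1,x_2)=(5,0): 6·5+3·0=30≤34, 2·5+4·0=10≤27, objective 30.
(x_1,x_2)=(4,2): 6·4+3·2=30≤34, 2·4+4·2=16≤27, objective 28.
Maximum is 32 at (x_1,x_2)=(5,1).

32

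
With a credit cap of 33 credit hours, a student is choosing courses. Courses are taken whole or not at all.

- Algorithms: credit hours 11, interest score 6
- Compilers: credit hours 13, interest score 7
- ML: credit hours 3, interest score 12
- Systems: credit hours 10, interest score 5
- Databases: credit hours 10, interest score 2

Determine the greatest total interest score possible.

Allowing fractional choices, the relaxed optimum would be about 28.0, but courses are indivisible.
Compilers + ML + Systems: credit hours 13 + 3 + 10 = 26 ≤ 33, interest score 7 + 12 + 5 = 24.
Algorithms + Compilers + ML: credit hours 11 + 13 + 3 = 27 ≤ 33, interest score 6 + 7 + 12 = 25.
Best is Algorithms, Compilers, and ML with total interest score 25.

25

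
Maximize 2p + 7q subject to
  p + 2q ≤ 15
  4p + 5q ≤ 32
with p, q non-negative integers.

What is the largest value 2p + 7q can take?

42

(p,q)=(0,6): 1·0+2·6=12≤15, 4·0+5·6=30≤32, objective 42.
(p,q)=(1,5): 1·1+2·5=11≤15, 4·1+5·5=29≤32, objective 37.
(p,q)=(0,5): 1·0+2·5=10≤15, 4·0+5·5=25≤32, objective 35.
The best lattice point is (0,6), giving 42.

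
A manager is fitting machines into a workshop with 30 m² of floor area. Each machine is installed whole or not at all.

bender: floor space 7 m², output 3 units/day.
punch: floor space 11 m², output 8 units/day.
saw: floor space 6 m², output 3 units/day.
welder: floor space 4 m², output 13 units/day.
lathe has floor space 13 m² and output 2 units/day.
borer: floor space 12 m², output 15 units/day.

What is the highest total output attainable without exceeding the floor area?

36

Take punch, welder, and borer: floor space 11 + 4 + 12 = 27 ≤ 30, output 8 + 13 + 15 = 36.
No other feasible combination does better.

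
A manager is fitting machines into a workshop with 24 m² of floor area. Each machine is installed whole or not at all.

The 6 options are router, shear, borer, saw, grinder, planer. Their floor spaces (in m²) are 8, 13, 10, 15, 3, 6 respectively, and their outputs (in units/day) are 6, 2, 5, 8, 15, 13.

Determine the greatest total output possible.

36

This is an integer program with binary decision variables.
saw + grinder + planer: floor space 15 + 3 + 6 = 24 ≤ 24, output 8 + 15 + 13 = 36.
router + grinder + planer: floor space 8 + 3 + 6 = 17 ≤ 24, output 6 + 15 + 13 = 34.
Best is saw, grinder, and planer with total output 36.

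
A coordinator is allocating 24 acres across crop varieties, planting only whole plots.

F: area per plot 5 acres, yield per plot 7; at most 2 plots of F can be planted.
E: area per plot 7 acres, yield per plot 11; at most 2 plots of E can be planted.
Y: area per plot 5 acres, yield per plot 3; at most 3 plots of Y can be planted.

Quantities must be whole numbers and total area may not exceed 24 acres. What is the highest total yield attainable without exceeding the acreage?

This is a bounded integer knapsack.
Take 2×F and 2×E: area 24 ≤ 24, yield 2·7 + 2·11 = 36.
E has the best ratio (11/7) and is taken to its limit of 2; remaining capacity is filled optimally with the others.

36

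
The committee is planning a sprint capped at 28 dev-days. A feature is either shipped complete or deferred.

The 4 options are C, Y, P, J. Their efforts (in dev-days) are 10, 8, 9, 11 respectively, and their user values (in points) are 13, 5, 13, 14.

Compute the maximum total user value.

Allowing fractional choices, the relaxed optimum would be about 37.5, but features are indivisible.
Y + P + J: effort 8 + 9 + 11 = 28 ≤ 28, user value 5 + 13 + 14 = 32.
P + J: effort 9 + 11 = 20 ≤ 28, user value 13 + 14 = 27.
C + Y + P: effort 10 + 8 + 9 = 27 ≤ 28, user value 13 + 5 + 13 = 31.
Best is Y, P, and J with total user value 32.

32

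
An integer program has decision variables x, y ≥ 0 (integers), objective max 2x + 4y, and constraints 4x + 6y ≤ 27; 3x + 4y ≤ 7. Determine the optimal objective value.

6

(x,y)=(1,1): 4·1+6·1=10≤27, 3·1+4·1=7≤7, objective 6.
(x,y)=(0,1): 4·0+6·1=6≤27, 3·0+4·1=4≤7, objective 4.
(x,y)=(2,0): 4·2+6·0=8≤27, 3·2+4·0=6≤7, objective 4.
No feasible integer point exceeds 6.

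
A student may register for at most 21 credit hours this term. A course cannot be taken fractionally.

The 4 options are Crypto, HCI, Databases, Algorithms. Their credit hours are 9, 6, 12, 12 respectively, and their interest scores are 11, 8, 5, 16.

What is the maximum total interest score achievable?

27

This is a 0-1 knapsack instance.
HCI + Algorithms: credit hours 6 + 12 = 18 ≤ 21, interest score 8 + 16 = 24.
Crypto + Algorithms: credit hours 9 + 12 = 21 ≤ 21, interest score 11 + 16 = 27.
Crypto + HCI: credit hours 9 + 6 = 15 ≤ 21, interest score 11 + 8 = 19.
Best is Crypto and Algorithms with total interest score 27.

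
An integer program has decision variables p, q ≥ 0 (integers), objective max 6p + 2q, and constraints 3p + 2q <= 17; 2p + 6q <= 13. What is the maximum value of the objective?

30

(p,q)=(5,0): 3·5+2·0=15≤17, 2·5+6·0=10≤13, objective 30.
(p,q)=(4,0): 3·4+2·0=12≤17, 2·4+6·0=8≤13, objective 24.
Maximum is 30 at (p,q)=(5,0).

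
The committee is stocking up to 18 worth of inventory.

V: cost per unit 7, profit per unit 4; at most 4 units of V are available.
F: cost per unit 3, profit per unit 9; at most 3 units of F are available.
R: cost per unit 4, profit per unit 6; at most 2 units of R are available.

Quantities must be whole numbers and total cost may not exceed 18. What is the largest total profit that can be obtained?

Take 3×F and 2×R: cost 17 ≤ 18, profit 3·9 + 2·6 = 39.
F has the best ratio (9/3) and is taken to its limit of 3; remaining capacity is filled optimally with the others.

39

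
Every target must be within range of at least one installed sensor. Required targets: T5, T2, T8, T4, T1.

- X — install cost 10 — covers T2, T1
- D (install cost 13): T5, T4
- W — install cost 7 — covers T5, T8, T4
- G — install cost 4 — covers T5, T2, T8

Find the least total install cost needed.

This is a weighted set-cover instance.
Choose X and W: together they cover T5, T2, T8, T4, T1 — every target.
Total install cost: 10 + 7 = 17.

17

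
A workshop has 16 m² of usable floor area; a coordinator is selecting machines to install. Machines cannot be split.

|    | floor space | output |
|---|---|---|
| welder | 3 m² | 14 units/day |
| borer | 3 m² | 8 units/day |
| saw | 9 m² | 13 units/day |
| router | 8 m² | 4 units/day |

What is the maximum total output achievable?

35

Allowing fractional choices, the relaxed optimum would be about 35.5, but machines are indivisible.
welder + borer + saw: floor space 3 + 3 + 9 = 15 ≤ 16, output 14 + 8 + 13 = 35.
welder + saw: floor space 3 + 9 = 12 ≤ 16, output 14 + 13 = 27.
Best is welder, borer, and saw with total output 35.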